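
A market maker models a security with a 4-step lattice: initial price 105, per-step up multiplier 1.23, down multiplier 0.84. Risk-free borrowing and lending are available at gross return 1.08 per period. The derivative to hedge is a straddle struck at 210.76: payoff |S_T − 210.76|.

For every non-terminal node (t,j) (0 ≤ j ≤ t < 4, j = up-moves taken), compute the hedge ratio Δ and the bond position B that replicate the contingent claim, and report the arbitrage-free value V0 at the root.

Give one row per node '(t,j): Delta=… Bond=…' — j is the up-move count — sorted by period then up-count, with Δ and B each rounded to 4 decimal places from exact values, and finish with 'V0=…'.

Risk-neutral probability p* = (R−d)/(u−d) = (1.08−0.84)/(1.23−0.84) = 0.6154.
Payoff layer (t=4): V(4,0)=158.4835, V(4,1)=134.2123, V(4,2)=98.6723, V(4,3)=46.6315, V(4,4)=29.5710
(3,0): S=62.2339. Δ = (V_up−V_dn)/(S_up−S_dn) = (134.2123−158.4835)/(76.5477−52.2765) = -1.0000. V = [p*·134.2123 + (1−p*)·158.4835]/1.08 = 132.9142. B = V − Δ·S = 195.1481.
(3,1): S=91.1282. Δ = (V_up−V_dn)/(S_up−S_dn) = (98.6723−134.2123)/(112.0877−76.5477) = -1.0000. V = [p*·98.6723 + (1−p*)·134.2123]/1.08 = 104.0199. B = V − Δ·S = 195.1481.
(3,2): S=133.4378. Δ = (V_up−V_dn)/(S_up−S_dn) = (46.6315−98.6723)/(164.1285−112.0877) = -1.0000. V = [p*·46.6315 + (1−p*)·98.6723]/1.08 = 61.7104. B = V − Δ·S = 195.1481.
(3,3): S=195.3910. Δ = (V_up−V_dn)/(S_up−S_dn) = (29.5710−46.6315)/(240.3310−164.1285) = -0.2239. V = [p*·29.5710 + (1−p*)·46.6315]/1.08 = 33.4562. B = V − Δ·S = 77.2012.
(2,0): S=74.0880. Δ = (V_up−V_dn)/(S_up−S_dn) = (104.0199−132.9142)/(91.1282−62.2339) = -1.0000. V = [p*·104.0199 + (1−p*)·132.9142]/1.08 = 106.6047. B = V − Δ·S = 180.6927.
(2,1): S=108.4860. Δ = (V_up−V_dn)/(S_up−S_dn) = (61.7104−104.0199)/(133.4378−91.1282) = -1.0000. V = [p*·61.7104 + (1−p*)·104.0199]/1.08 = 72.2067. B = V − Δ·S = 180.6927.
(2,2): S=158.8545. Δ = (V_up−V_dn)/(S_up−S_dn) = (33.4562−61.7104)/(195.3910−133.4378) = -0.4561. V = [p*·33.4562 + (1−p*)·61.7104]/1.08 = 41.0400. B = V − Δ·S = 113.4865.
(1,0): S=88.2000. Δ = (V_up−V_dn)/(S_up−S_dn) = (72.2067−106.6047)/(108.4860−74.0880) = -1.0000. V = [p*·72.2067 + (1−p*)·106.6047]/1.08 = 79.1081. B = V − Δ·S = 167.3081.
(1,1): S=129.1500. Δ = (V_up−V_dn)/(S_up−S_dn) = (41.0400−72.2067)/(158.8545−108.4860) = -0.6188. V = [p*·41.0400 + (1−p*)·72.2067]/1.08 = 49.0993. B = V − Δ·S = 129.0139.
(0,0): S=105.0000. Δ = (V_up−V_dn)/(S_up−S_dn) = (49.0993−79.1081)/(129.1500−88.2000) = -0.7328. V = [p*·49.0993 + (1−p*)·79.1081]/1.08 = 56.1492. B = V − Δ·S = 133.0949.
Each (Δ,B) replicates both successor values, so the strategy is self-financing and V0 is arbitrage-free.

(0,0): Delta=-0.7328 Bond=133.0949
(1,0): Delta=-1.0000 Bond=167.3081
(1,1): Delta=-0.6188 Bond=129.0139
(2,0): Delta=-1.0000 Bond=180.6927
(2,1): Delta=-1.0000 Bond=180.6927
(2,2): Delta=-0.4561 Bond=113.4865
(3,0): Delta=-1.0000 Bond=195.1481
(3,1): Delta=-1.0000 Bond=195.1481
(3,2): Delta=-1.0000 Bond=195.1481
(3,3): Delta=-0.2239 Bond=77.2012
V0=56.1492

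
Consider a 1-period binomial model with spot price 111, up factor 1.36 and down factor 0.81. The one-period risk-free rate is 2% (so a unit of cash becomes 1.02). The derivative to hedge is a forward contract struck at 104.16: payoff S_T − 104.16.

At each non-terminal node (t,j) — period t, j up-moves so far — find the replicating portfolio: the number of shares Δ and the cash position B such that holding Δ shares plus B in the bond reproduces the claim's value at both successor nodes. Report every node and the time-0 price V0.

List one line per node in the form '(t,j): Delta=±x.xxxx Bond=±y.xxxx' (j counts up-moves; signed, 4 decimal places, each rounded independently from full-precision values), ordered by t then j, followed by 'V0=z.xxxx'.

No-arbitrage ⇒ martingale measure with p* = (R−d)/(u−d) = 0.3818.
Terminal values V(1,·): V(1,0)=-14.2500, V(1,1)=46.8000
(0,0): S=111.0000. Δ = (V_up−V_dn)/(S_up−S_dn) = (46.8000−-14.2500)/(150.9600−89.9100) = 1.0000. V = [p*·46.8000 + (1−p*)·-14.2500]/1.02 = 8.8824. B = V − Δ·S = -102.1176.
Check: Δ(0,0)·S0 + B(0,0) = 8.8824 = V0.

(0,0): Delta=1.0000 Bond=-102.1176
V0=8.8824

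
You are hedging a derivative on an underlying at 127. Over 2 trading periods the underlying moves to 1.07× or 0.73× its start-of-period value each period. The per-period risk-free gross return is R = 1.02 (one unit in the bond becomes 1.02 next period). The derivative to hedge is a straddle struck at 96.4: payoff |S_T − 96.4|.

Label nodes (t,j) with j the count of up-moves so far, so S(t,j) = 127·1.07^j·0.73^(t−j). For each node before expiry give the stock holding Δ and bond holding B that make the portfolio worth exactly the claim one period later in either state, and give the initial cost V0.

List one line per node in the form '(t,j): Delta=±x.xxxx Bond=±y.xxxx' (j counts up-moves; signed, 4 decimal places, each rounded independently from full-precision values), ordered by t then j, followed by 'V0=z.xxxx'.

Under the risk-neutral measure, an up-move has probability p* = (R−d)/(u−d) = 0.8529 and values discount at R = 1.02.
Payoff layer (t=2): V(2,0)=28.7217, V(2,1)=2.7997, V(2,2)=49.0023
Node (1,0) S=92.7100: V=(p*·2.7997+(1−p*)·28.7217)/1.02=6.4821; Δ=(2.7997−28.7217)/(99.1997−67.6783)=-0.8224; B=V−Δ·S=82.7233
Node (1,1) S=135.8900: V=(p*·49.0023+(1−p*)·2.7997)/1.02=41.3802; Δ=(49.0023−2.7997)/(145.4023−99.1997)=1.0000; B=V−Δ·S=-94.5098
Node (0,0) S=127.0000: V=(p*·41.3802+(1−p*)·6.4821)/1.02=35.5374; Δ=(41.3802−6.4821)/(135.8900−92.7100)=0.8082; B=V−Δ·S=-67.1040
Self-financing check: at every node Δ·S+B equals the discounted successor values.

(0,0): Delta=0.8082 Bond=-67.1040
(1,0): Delta=-0.8224 Bond=82.7233
(1,1): Delta=1.0000 Bond=-94.5098
V0=35.5374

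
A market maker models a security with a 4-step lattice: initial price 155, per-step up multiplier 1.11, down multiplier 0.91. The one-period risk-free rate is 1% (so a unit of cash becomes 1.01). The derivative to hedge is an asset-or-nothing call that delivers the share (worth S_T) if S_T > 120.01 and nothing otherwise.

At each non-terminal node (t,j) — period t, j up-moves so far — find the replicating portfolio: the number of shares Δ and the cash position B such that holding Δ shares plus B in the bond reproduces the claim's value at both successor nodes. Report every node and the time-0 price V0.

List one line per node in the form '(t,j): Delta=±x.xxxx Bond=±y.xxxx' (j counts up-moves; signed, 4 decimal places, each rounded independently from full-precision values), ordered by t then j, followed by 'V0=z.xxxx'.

(0,0): Delta=1.4160 Bond=-70.8622
(1,0): Delta=1.9234 Bond=-143.1417
(1,1): Delta=1.0000 Bond=0.0000
(2,0): Delta=3.0498 Bond=-289.1462
(2,1): Delta=1.0000 Bond=0.0000
(2,2): Delta=1.0000 Bond=0.0000
(3,0): Delta=5.5500 Bond=-584.0753
(3,1): Delta=1.0000 Bond=0.0000
(3,2): Delta=1.0000 Bond=0.0000
(3,3): Delta=1.0000 Bond=0.0000
V0=148.6160

The replicating-portfolio and risk-neutral prices coincide; use p* = (1.01−0.91)/(1.11−0.91) = 0.5000 for the latter.
Terminal values V(4,·): V(4,0)=0.0000, V(4,1)=129.6519, V(4,2)=158.1468, V(4,3)=192.9044, V(4,4)=235.3009
(3,0): S=116.8035. Δ = (V_up−V_dn)/(S_up−S_dn) = (129.6519−0.0000)/(129.6519−106.2912) = 5.5500. V = [p*·129.6519 + (1−p*)·0.0000]/1.01 = 64.1841. B = V − Δ·S = -584.0753.
(3,1): S=142.4746. Δ = (V_up−V_dn)/(S_up−S_dn) = (158.1468−129.6519)/(158.1468−129.6519) = 1.0000. V = [p*·158.1468 + (1−p*)·129.6519]/1.01 = 142.4746. B = V − Δ·S = 0.0000.
(3,2): S=173.7877. Δ = (V_up−V_dn)/(S_up−S_dn) = (192.9044−158.1468)/(192.9044−158.1468) = 1.0000. V = [p*·192.9044 + (1−p*)·158.1468]/1.01 = 173.7877. B = V − Δ·S = 0.0000.
(3,3): S=211.9828. Δ = (V_up−V_dn)/(S_up−S_dn) = (235.3009−192.9044)/(235.3009−192.9044) = 1.0000. V = [p*·235.3009 + (1−p*)·192.9044]/1.01 = 211.9828. B = V − Δ·S = 0.0000.
(2,0): S=128.3555. Δ = (V_up−V_dn)/(S_up−S_dn) = (142.4746−64.1841)/(142.4746−116.8035) = 3.0498. V = [p*·142.4746 + (1−p*)·64.1841]/1.01 = 102.3063. B = V − Δ·S = -289.1462.
(2,1): S=156.5655. Δ = (V_up−V_dn)/(S_up−S_dn) = (173.7877−142.4746)/(173.7877−142.4746) = 1.0000. V = [p*·173.7877 + (1−p*)·142.4746]/1.01 = 156.5655. B = V − Δ·S = 0.0000.
(2,2): S=190.9755. Δ = (V_up−V_dn)/(S_up−S_dn) = (211.9828−173.7877)/(211.9828−173.7877) = 1.0000. V = [p*·211.9828 + (1−p*)·173.7877]/1.01 = 190.9755. B = V − Δ·S = 0.0000.
(1,0): S=141.0500. Δ = (V_up−V_dn)/(S_up−S_dn) = (156.5655−102.3063)/(156.5655−128.3555) = 1.9234. V = [p*·156.5655 + (1−p*)·102.3063]/1.01 = 128.1544. B = V − Δ·S = -143.1417.
(1,1): S=172.0500. Δ = (V_up−V_dn)/(S_up−S_dn) = (190.9755−156.5655)/(190.9755−156.5655) = 1.0000. V = [p*·190.9755 + (1−p*)·156.5655]/1.01 = 172.0500. B = V − Δ·S = 0.0000.
(0,0): S=155.0000. Δ = (V_up−V_dn)/(S_up−S_dn) = (172.0500−128.1544)/(172.0500−141.0500) = 1.4160. V = [p*·172.0500 + (1−p*)·128.1544]/1.01 = 148.6160. B = V − Δ·S = -70.8622.
Check: Δ(0,0)·S0 + B(0,0) = 148.6160 = V0.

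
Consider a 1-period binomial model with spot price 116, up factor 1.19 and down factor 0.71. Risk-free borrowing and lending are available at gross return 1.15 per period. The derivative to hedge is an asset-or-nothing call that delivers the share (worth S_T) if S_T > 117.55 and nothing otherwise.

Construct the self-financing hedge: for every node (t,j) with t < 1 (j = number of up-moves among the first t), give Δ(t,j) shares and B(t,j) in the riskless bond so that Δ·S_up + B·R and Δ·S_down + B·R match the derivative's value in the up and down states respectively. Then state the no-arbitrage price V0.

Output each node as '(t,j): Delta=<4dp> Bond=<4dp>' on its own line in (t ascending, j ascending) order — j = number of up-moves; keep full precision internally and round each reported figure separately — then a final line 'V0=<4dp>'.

Since d<R<u, set p* = (R−d)/(u−d) = 0.9167; price each node as the discounted p*-expectation of its children.
Terminal payoffs: V(1,0)=0.0000, V(1,1)=138.0400
Node (0,0) S=116.0000: V=(p*·138.0400+(1−p*)·0.0000)/1.15=110.0319; Δ=(138.0400−0.0000)/(138.0400−82.3600)=2.4792; B=V−Δ·S=-177.5514
Self-financing check: at every node Δ·S+B equals the discounted successor values.

(0,0): Delta=2.4792 Bond=-177.5514
V0=110.0319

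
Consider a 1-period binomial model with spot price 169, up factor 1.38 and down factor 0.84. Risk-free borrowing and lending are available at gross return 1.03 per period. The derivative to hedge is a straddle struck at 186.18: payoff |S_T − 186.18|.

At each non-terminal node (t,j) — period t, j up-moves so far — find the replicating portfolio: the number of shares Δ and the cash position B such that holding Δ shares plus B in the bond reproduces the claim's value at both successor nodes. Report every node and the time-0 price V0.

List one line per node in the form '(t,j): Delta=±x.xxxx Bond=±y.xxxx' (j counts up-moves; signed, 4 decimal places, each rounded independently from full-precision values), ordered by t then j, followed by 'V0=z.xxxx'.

The replicating-portfolio and risk-neutral prices coincide; use p* = (1.03−0.84)/(1.38−0.84) = 0.3519 for the latter.
Terminal values V(1,·): V(1,0)=44.2200, V(1,1)=47.0400
(0,0): S=169.0000. Δ = (V_up−V_dn)/(S_up−S_dn) = (47.0400−44.2200)/(233.2200−141.9600) = 0.0309. V = [p*·47.0400 + (1−p*)·44.2200]/1.03 = 43.8954. B = V − Δ·S = 38.6731.
Self-financing check: at every node Δ·S+B equals the discounted successor values.

(0,0): Delta=0.0309 Bond=38.6731
V0=43.8954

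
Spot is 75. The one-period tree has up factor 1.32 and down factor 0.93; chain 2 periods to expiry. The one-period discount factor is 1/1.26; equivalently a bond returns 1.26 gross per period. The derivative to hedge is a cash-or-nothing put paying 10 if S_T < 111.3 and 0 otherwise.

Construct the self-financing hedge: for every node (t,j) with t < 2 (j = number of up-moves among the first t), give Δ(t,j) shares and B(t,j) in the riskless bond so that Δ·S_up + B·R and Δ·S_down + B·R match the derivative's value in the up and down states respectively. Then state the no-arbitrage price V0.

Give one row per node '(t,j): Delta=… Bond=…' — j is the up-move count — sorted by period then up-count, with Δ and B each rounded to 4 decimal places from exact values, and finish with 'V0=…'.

The replicating-portfolio and risk-neutral prices coincide; use p* = (1.26−0.93)/(1.32−0.93) = 0.8462 for the latter.
Terminal payoffs: V(2,0)=10.0000, V(2,1)=10.0000, V(2,2)=0.0000
(1,0): S=69.7500. Δ = (V_up−V_dn)/(S_up−S_dn) = (10.0000−10.0000)/(92.0700−64.8675) = 0.0000. V = [p*·10.0000 + (1−p*)·10.0000]/1.26 = 7.9365. B = V − Δ·S = 7.9365.
(1,1): S=99.0000. Δ = (V_up−V_dn)/(S_up−S_dn) = (0.0000−10.0000)/(130.6800−92.0700) = -0.2590. V = [p*·0.0000 + (1−p*)·10.0000]/1.26 = 1.2210. B = V − Δ·S = 26.8620.
(0,0): S=75.0000. Δ = (V_up−V_dn)/(S_up−S_dn) = (1.2210−7.9365)/(99.0000−69.7500) = -0.2296. V = [p*·1.2210 + (1−p*)·7.9365]/1.26 = 1.7890. B = V − Δ·S = 19.0083.
The time-0 hedge costs 1.7890, which is the no-arbitrage price.

(0,0): Delta=-0.2296 Bond=19.0083
(1,0): Delta=0.0000 Bond=7.9365
(1,1): Delta=-0.2590 Bond=26.8620
V0=1.7890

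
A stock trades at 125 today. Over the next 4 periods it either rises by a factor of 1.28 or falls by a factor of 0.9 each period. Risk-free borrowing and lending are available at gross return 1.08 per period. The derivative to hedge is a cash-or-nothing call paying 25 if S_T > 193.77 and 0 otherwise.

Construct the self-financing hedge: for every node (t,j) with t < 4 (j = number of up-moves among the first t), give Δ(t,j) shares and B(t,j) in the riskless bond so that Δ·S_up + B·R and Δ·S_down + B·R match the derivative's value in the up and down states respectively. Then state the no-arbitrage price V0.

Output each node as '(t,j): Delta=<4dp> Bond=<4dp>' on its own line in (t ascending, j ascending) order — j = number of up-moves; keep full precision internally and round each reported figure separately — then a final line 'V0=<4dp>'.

(0,0): Delta=0.1480 Bond=-13.4657
(1,0): Delta=0.1125 Bond=-10.5464
(1,1): Delta=0.1758 Bond=-18.9836
(2,0): Delta=0.0000 Bond=0.0000
(2,1): Delta=0.2004 Bond=-24.0459
(2,2): Delta=0.1565 Bond=-16.5649
(3,0): Delta=0.0000 Bond=0.0000
(3,1): Delta=0.0000 Bond=0.0000
(3,2): Delta=0.3569 Bond=-54.8246
(3,3): Delta=0.0000 Bond=23.1481
V0=5.0368

The replicating-portfolio and risk-neutral prices coincide; use p* = (1.08−0.9)/(1.28−0.9) = 0.4737 for the latter.
Payoff layer (t=4): V(4,0)=0.0000, V(4,1)=0.0000, V(4,2)=0.0000, V(4,3)=25.0000, V(4,4)=25.0000
Node (3,0) S=91.1250: V=(p*·0.0000+(1−p*)·0.0000)/1.08=0.0000; Δ=(0.0000−0.0000)/(116.6400−82.0125)=0.0000; B=V−Δ·S=0.0000
Node (3,1) S=129.6000: V=(p*·0.0000+(1−p*)·0.0000)/1.08=0.0000; Δ=(0.0000−0.0000)/(165.8880−116.6400)=0.0000; B=V−Δ·S=0.0000
Node (3,2) S=184.3200: V=(p*·25.0000+(1−p*)·0.0000)/1.08=10.9649; Δ=(25.0000−0.0000)/(235.9296−165.8880)=0.3569; B=V−Δ·S=-54.8246
Node (3,3) S=262.1440: V=(p*·25.0000+(1−p*)·25.0000)/1.08=23.1481; Δ=(25.0000−25.0000)/(335.5443−235.9296)=0.0000; B=V−Δ·S=23.1481
Node (2,0) S=101.2500: V=(p*·0.0000+(1−p*)·0.0000)/1.08=0.0000; Δ=(0.0000−0.0000)/(129.6000−91.1250)=0.0000; B=V−Δ·S=0.0000
Node (2,1) S=144.0000: V=(p*·10.9649+(1−p*)·0.0000)/1.08=4.8092; Δ=(10.9649−0.0000)/(184.3200−129.6000)=0.2004; B=V−Δ·S=-24.0459
Node (2,2) S=204.8000: V=(p*·23.1481+(1−p*)·10.9649)/1.08=15.4962; Δ=(23.1481−10.9649)/(262.1440−184.3200)=0.1565; B=V−Δ·S=-16.5649
Node (1,0) S=112.5000: V=(p*·4.8092+(1−p*)·0.0000)/1.08=2.1093; Δ=(4.8092−0.0000)/(144.0000−101.2500)=0.1125; B=V−Δ·S=-10.5464
Node (1,1) S=160.0000: V=(p*·15.4962+(1−p*)·4.8092)/1.08=9.1402; Δ=(15.4962−4.8092)/(204.8000−144.0000)=0.1758; B=V−Δ·S=-18.9836
Node (0,0) S=125.0000: V=(p*·9.1402+(1−p*)·2.1093)/1.08=5.0368; Δ=(9.1402−2.1093)/(160.0000−112.5000)=0.1480; B=V−Δ·S=-13.4657
Root portfolio cost Δ·125+B reproduces V0=5.0368.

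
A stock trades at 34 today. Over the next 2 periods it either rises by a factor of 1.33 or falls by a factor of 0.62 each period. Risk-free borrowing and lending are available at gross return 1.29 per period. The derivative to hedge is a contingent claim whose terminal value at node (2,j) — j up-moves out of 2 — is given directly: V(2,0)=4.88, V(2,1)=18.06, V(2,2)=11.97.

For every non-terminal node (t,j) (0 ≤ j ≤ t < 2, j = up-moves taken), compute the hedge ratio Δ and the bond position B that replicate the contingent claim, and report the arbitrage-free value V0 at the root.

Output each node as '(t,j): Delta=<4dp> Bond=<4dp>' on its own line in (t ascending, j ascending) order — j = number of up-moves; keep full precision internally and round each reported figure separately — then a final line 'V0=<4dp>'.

(0,0): Delta=-0.1607 Bond=13.0326
(1,0): Delta=0.8806 Bond=-5.1390
(1,1): Delta=-0.1897 Bond=18.1225
V0=7.5687

Under the risk-neutral measure, an up-move has probability p* = (R−d)/(u−d) = 0.9437 and values discount at R = 1.29.
Payoff layer (t=2): V(2,0)=4.8800, V(2,1)=18.0600, V(2,2)=11.9700
  t=1,j=0: stock 21.0800 → up 28.0364 (V=18.0600), down 13.0696 (V=4.8800). Price 13.4244; hedge Δ=0.8806, bond B=-5.1390.
  t=1,j=1: stock 45.2200 → up 60.1426 (V=11.9700), down 28.0364 (V=18.0600). Price 9.5450; hedge Δ=-0.1897, bond B=18.1225.
  t=0,j=0: stock 34.0000 → up 45.2200 (V=9.5450), down 21.0800 (V=13.4244). Price 7.5687; hedge Δ=-0.1607, bond B=13.0326.
Self-financing check: at every node Δ·S+B equals the discounted successor values.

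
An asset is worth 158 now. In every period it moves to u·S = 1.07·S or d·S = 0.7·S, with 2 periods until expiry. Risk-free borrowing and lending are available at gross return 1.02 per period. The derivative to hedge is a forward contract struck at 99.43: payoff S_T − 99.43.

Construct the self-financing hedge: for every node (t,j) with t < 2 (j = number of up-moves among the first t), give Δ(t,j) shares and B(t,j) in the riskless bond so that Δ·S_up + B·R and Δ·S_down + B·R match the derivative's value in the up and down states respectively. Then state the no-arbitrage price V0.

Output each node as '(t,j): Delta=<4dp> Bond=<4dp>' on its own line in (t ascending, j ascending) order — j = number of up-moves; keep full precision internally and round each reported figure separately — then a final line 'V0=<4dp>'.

Risk-neutral probability p* = (R−d)/(u−d) = (1.02−0.7)/(1.07−0.7) = 0.8649.
Terminal values V(2,·): V(2,0)=-22.0100, V(2,1)=18.9120, V(2,2)=81.4642
(1,0): S=110.6000. Δ = (V_up−V_dn)/(S_up−S_dn) = (18.9120−-22.0100)/(118.3420−77.4200) = 1.0000. V = [p*·18.9120 + (1−p*)·-22.0100]/1.02 = 13.1196. B = V − Δ·S = -97.4804.
(1,1): S=169.0600. Δ = (V_up−V_dn)/(S_up−S_dn) = (81.4642−18.9120)/(180.8942−118.3420) = 1.0000. V = [p*·81.4642 + (1−p*)·18.9120]/1.02 = 71.5796. B = V − Δ·S = -97.4804.
(0,0): S=158.0000. Δ = (V_up−V_dn)/(S_up−S_dn) = (71.5796−13.1196)/(169.0600−110.6000) = 1.0000. V = [p*·71.5796 + (1−p*)·13.1196]/1.02 = 62.4310. B = V − Δ·S = -95.5690.
Check: Δ(0,0)·S0 + B(0,0) = 62.4310 = V0.

(0,0): Delta=1.0000 Bond=-95.5690
(1,0): Delta=1.0000 Bond=-97.4804
(1,1): Delta=1.0000 Bond=-97.4804
V0=62.4310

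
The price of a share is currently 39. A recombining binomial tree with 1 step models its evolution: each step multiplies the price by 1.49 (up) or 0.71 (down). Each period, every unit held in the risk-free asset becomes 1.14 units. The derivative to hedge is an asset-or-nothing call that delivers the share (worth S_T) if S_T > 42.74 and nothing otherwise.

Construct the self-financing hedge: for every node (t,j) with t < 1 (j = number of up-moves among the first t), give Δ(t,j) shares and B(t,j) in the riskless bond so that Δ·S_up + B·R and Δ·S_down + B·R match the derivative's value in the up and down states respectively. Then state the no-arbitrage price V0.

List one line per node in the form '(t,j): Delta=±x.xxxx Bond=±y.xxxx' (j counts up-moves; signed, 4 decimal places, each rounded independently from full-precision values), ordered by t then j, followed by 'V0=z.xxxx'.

(0,0): Delta=1.9103 Bond=-46.3991
V0=28.1009

Under the risk-neutral measure, an up-move has probability p* = (R−d)/(u−d) = 0.5513 and values discount at R = 1.14.
At expiry t=1: V(1,0)=0.0000, V(1,1)=58.1100
  t=0,j=0: stock 39.0000 → up 58.1100 (V=58.1100), down 27.6900 (V=0.0000). Price 28.1009; hedge Δ=1.9103, bond B=-46.3991.
Each (Δ,B) replicates both successor values, so the strategy is self-financing and V0 is arbitrage-free.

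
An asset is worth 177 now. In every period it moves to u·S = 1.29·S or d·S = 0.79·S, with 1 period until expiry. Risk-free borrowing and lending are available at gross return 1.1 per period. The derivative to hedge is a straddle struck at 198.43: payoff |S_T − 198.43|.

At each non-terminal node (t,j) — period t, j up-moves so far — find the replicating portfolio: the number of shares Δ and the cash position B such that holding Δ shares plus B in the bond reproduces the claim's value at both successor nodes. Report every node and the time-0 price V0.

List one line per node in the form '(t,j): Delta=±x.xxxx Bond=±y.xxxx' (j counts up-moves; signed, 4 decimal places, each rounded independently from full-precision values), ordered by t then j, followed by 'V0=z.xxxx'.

(0,0): Delta=-0.3243 Bond=94.4964
V0=37.0964

The replicating-portfolio and risk-neutral prices coincide; use p* = (1.1−0.79)/(1.29−0.79) = 0.6200 for the latter.
At expiry t=1: V(1,0)=58.6000, V(1,1)=29.9000
  t=0,j=0: stock 177.0000 → up 228.3300 (V=29.9000), down 139.8300 (V=58.6000). Price 37.0964; hedge Δ=-0.3243, bond B=94.4964.
The time-0 hedge costs 37.0964, which is the no-arbitrage price.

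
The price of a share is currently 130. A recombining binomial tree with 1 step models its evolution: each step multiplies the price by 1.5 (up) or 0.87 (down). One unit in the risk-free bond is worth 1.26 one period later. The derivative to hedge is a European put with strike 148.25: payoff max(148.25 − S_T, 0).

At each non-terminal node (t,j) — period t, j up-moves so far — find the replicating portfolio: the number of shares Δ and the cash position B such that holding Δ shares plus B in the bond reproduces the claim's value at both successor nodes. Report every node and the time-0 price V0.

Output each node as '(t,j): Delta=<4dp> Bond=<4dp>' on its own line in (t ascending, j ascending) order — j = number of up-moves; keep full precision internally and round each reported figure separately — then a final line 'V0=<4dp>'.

Under the risk-neutral measure, an up-move has probability p* = (R−d)/(u−d) = 0.6190 and values discount at R = 1.26.
Terminal values V(1,·): V(1,0)=35.1500, V(1,1)=0.0000
  t=0,j=0: stock 130.0000 → up 195.0000 (V=0.0000), down 113.1000 (V=35.1500). Price 10.6274; hedge Δ=-0.4292, bond B=66.4210.
Root portfolio cost Δ·130+B reproduces V0=10.6274.

(0,0): Delta=-0.4292 Bond=66.4210
V0=10.6274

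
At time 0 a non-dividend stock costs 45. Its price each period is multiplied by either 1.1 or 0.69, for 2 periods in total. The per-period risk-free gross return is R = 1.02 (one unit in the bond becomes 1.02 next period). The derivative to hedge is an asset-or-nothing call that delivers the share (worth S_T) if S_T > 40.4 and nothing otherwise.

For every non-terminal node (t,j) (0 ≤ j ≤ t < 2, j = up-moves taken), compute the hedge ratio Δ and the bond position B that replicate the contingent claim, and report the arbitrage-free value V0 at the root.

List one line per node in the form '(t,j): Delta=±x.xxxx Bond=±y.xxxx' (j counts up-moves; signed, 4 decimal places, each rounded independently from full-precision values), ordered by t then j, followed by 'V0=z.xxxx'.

(0,0): Delta=2.3288 Bond=-70.8913
(1,0): Delta=0.0000 Bond=0.0000
(1,1): Delta=2.6829 Bond=-89.8386
V0=33.9045

Since d<R<u, set p* = (R−d)/(u−d) = 0.8049; price each node as the discounted p*-expectation of its children.
Payoff layer (t=2): V(2,0)=0.0000, V(2,1)=0.0000, V(2,2)=54.4500
(1,0): S=31.0500. Δ = (V_up−V_dn)/(S_up−S_dn) = (0.0000−0.0000)/(34.1550−21.4245) = 0.0000. V = [p*·0.0000 + (1−p*)·0.0000]/1.02 = 0.0000. B = V − Δ·S = 0.0000.
(1,1): S=49.5000. Δ = (V_up−V_dn)/(S_up−S_dn) = (54.4500−0.0000)/(54.4500−34.1550) = 2.6829. V = [p*·54.4500 + (1−p*)·0.0000]/1.02 = 42.9663. B = V − Δ·S = -89.8386.
(0,0): S=45.0000. Δ = (V_up−V_dn)/(S_up−S_dn) = (42.9663−0.0000)/(49.5000−31.0500) = 2.3288. V = [p*·42.9663 + (1−p*)·0.0000]/1.02 = 33.9045. B = V − Δ·S = -70.8913.
The time-0 hedge costs 33.9045, which is the no-arbitrage price.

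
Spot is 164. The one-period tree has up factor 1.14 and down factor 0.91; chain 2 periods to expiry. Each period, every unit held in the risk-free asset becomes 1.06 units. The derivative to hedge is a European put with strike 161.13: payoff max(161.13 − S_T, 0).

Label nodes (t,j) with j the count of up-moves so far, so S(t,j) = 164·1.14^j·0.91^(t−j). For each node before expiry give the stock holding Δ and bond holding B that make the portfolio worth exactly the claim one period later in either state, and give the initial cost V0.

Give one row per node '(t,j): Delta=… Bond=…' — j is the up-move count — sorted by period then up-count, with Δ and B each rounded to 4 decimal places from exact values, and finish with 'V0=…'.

The replicating-portfolio and risk-neutral prices coincide; use p* = (1.06−0.91)/(1.14−0.91) = 0.6522 for the latter.
At expiry t=2: V(2,0)=25.3216, V(2,1)=0.0000, V(2,2)=0.0000
(1,0): S=149.2400. Δ = (V_up−V_dn)/(S_up−S_dn) = (0.0000−25.3216)/(170.1336−135.8084) = -0.7377. V = [p*·0.0000 + (1−p*)·25.3216]/1.06 = 8.3090. B = V − Δ·S = 118.4029.
(1,1): S=186.9600. Δ = (V_up−V_dn)/(S_up−S_dn) = (0.0000−0.0000)/(213.1344−170.1336) = 0.0000. V = [p*·0.0000 + (1−p*)·0.0000]/1.06 = 0.0000. B = V − Δ·S = 0.0000.
(0,0): S=164.0000. Δ = (V_up−V_dn)/(S_up−S_dn) = (0.0000−8.3090)/(186.9600−149.2400) = -0.2203. V = [p*·0.0000 + (1−p*)·8.3090]/1.06 = 2.7265. B = V − Δ·S = 38.8525.
Check: Δ(0,0)·S0 + B(0,0) = 2.7265 = V0.

(0,0): Delta=-0.2203 Bond=38.8525
(1,0): Delta=-0.7377 Bond=118.4029
(1,1): Delta=0.0000 Bond=0.0000
V0=2.7265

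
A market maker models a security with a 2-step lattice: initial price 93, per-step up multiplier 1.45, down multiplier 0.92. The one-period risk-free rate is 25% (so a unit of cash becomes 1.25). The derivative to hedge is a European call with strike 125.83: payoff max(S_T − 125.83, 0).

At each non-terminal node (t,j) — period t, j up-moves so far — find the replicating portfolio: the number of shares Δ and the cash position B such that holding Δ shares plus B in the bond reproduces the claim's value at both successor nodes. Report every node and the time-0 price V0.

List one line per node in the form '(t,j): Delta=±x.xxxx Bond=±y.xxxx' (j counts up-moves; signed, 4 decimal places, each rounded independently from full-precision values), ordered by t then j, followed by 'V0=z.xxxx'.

(0,0): Delta=0.7044 Bond=-48.2146
(1,0): Delta=0.0000 Bond=0.0000
(1,1): Delta=0.9753 Bond=-96.7944
V0=17.2944

The replicating-portfolio and risk-neutral prices coincide; use p* = (1.25−0.92)/(1.45−0.92) = 0.6226 for the latter.
Payoff layer (t=2): V(2,0)=0.0000, V(2,1)=0.0000, V(2,2)=69.7025
(1,0): S=85.5600. Δ = (V_up−V_dn)/(S_up−S_dn) = (0.0000−0.0000)/(124.0620−78.7152) = 0.0000. V = [p*·0.0000 + (1−p*)·0.0000]/1.25 = 0.0000. B = V − Δ·S = 0.0000.
(1,1): S=134.8500. Δ = (V_up−V_dn)/(S_up−S_dn) = (69.7025−0.0000)/(195.5325−124.0620) = 0.9753. V = [p*·69.7025 + (1−p*)·0.0000]/1.25 = 34.7197. B = V − Δ·S = -96.7944.
(0,0): S=93.0000. Δ = (V_up−V_dn)/(S_up−S_dn) = (34.7197−0.0000)/(134.8500−85.5600) = 0.7044. V = [p*·34.7197 + (1−p*)·0.0000]/1.25 = 17.2944. B = V − Δ·S = -48.2146.
Root portfolio cost Δ·93+B reproduces V0=17.2944.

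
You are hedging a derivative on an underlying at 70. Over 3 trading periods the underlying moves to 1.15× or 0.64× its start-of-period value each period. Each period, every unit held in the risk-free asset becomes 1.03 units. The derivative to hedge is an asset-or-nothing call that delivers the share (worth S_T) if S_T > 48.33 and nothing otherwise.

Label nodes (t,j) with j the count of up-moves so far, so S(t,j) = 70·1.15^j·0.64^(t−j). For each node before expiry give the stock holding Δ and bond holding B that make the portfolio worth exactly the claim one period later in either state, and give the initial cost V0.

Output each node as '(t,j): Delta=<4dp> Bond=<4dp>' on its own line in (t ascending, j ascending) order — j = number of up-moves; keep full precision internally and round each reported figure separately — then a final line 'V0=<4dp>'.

(0,0): Delta=1.2919 Bond=-24.4854
(1,0): Delta=1.9252 Bond=-53.5924
(1,1): Delta=1.1835 Bond=-16.4900
(2,0): Delta=0.0000 Bond=0.0000
(2,1): Delta=2.2549 Bond=-72.1849
(2,2): Delta=1.0000 Bond=0.0000
V0=65.9487

Risk-neutral probability p* = (R−d)/(u−d) = (1.03−0.64)/(1.15−0.64) = 0.7647.
At expiry t=3: V(3,0)=0.0000, V(3,1)=0.0000, V(3,2)=59.2480, V(3,3)=106.4612
  t=2,j=0: stock 28.6720 → up 32.9728 (V=0.0000), down 18.3501 (V=0.0000). Price 0.0000; hedge Δ=0.0000, bond B=0.0000.
  t=2,j=1: stock 51.5200 → up 59.2480 (V=59.2480), down 32.9728 (V=0.0000). Price 43.9877; hedge Δ=2.2549, bond B=-72.1849.
  t=2,j=2: stock 92.5750 → up 106.4612 (V=106.4612), down 59.2480 (V=59.2480). Price 92.5750; hedge Δ=1.0000, bond B=0.0000.
  t=1,j=0: stock 44.8000 → up 51.5200 (V=43.9877), down 28.6720 (V=0.0000). Price 32.6579; hedge Δ=1.9252, bond B=-53.5924.
  t=1,j=1: stock 80.5000 → up 92.5750 (V=92.5750), down 51.5200 (V=43.9877). Price 78.7793; hedge Δ=1.1835, bond B=-16.4900.
  t=0,j=0: stock 70.0000 → up 80.5000 (V=78.7793), down 44.8000 (V=32.6579). Price 65.9487; hedge Δ=1.2919, bond B=-24.4854.
The time-0 hedge costs 65.9487, which is the no-arbitrage price.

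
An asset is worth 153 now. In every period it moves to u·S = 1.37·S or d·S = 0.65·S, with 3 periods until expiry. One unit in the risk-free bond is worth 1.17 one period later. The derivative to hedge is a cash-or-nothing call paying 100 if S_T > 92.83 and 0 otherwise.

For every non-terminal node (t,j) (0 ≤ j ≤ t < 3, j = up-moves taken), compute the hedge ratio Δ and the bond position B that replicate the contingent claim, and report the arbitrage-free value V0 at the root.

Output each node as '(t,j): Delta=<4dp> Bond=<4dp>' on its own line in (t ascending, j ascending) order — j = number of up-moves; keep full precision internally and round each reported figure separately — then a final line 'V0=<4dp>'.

No-arbitrage ⇒ martingale measure with p* = (R−d)/(u−d) = 0.7222.
Payoff layer (t=3): V(3,0)=0.0000, V(3,1)=0.0000, V(3,2)=100.0000, V(3,3)=100.0000
  t=2,j=0: stock 64.6425 → up 88.5602 (V=0.0000), down 42.0176 (V=0.0000). Price 0.0000; hedge Δ=0.0000, bond B=0.0000.
  t=2,j=1: stock 136.2465 → up 186.6577 (V=100.0000), down 88.5602 (V=0.0000). Price 61.7284; hedge Δ=1.0194, bond B=-77.1605.
  t=2,j=2: stock 287.1657 → up 393.4170 (V=100.0000), down 186.6577 (V=100.0000). Price 85.4701; hedge Δ=0.0000, bond B=85.4701.
  t=1,j=0: stock 99.4500 → up 136.2465 (V=61.7284), down 64.6425 (V=0.0000). Price 38.1039; hedge Δ=0.8621, bond B=-47.6299.
  t=1,j=1: stock 209.6100 → up 287.1657 (V=85.4701), down 136.2465 (V=61.7284). Price 67.4147; hedge Δ=0.1573, bond B=34.4401.
  t=0,j=0: stock 153.0000 → up 209.6100 (V=67.4147), down 99.4500 (V=38.1039). Price 50.6605; hedge Δ=0.2661, bond B=9.9512.
Check: Δ(0,0)·S0 + B(0,0) = 50.6605 = V0.

(0,0): Delta=0.2661 Bond=9.9512
(1,0): Delta=0.8621 Bond=-47.6299
(1,1): Delta=0.1573 Bond=34.4401
(2,0): Delta=0.0000 Bond=0.0000
(2,1): Delta=1.0194 Bond=-77.1605
(2,2): Delta=0.0000 Bond=85.4701
V0=50.6605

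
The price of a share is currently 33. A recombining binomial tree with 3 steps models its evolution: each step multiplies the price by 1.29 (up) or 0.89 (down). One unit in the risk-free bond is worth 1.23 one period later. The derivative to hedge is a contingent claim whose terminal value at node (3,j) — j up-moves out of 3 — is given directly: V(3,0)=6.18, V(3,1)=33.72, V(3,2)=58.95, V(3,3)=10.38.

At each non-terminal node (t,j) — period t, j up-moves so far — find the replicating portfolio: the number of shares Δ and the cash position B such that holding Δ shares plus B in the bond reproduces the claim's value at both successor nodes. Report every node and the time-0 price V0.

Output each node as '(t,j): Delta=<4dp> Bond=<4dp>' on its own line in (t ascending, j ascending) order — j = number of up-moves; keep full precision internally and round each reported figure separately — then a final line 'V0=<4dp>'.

Since d<R<u, set p* = (R−d)/(u−d) = 0.8500; price each node as the discounted p*-expectation of its children.
Terminal values V(3,·): V(3,0)=6.1800, V(3,1)=33.7200, V(3,2)=58.9500, V(3,3)=10.3800
  t=2,j=0: stock 26.1393 → up 33.7197 (V=33.7200), down 23.2640 (V=6.1800). Price 24.0561; hedge Δ=2.6340, bond B=-44.7939.
  t=2,j=1: stock 37.8873 → up 48.8746 (V=58.9500), down 33.7197 (V=33.7200). Price 44.8500; hedge Δ=1.6648, bond B=-18.2250.
  t=2,j=2: stock 54.9153 → up 70.8407 (V=10.3800), down 48.8746 (V=58.9500). Price 14.3622; hedge Δ=-2.2111, bond B=135.7872.
  t=1,j=0: stock 29.3700 → up 37.8873 (V=44.8500), down 26.1393 (V=24.0561). Price 33.9276; hedge Δ=1.7700, bond B=-18.0572.
  t=1,j=1: stock 42.5700 → up 54.9153 (V=14.3622), down 37.8873 (V=44.8500). Price 15.3946; hedge Δ=-1.7905, bond B=91.6141.
  t=0,j=0: stock 33.0000 → up 42.5700 (V=15.3946), down 29.3700 (V=33.9276). Price 14.7761; hedge Δ=-1.4040, bond B=61.1085.
The time-0 hedge costs 14.7761, which is the no-arbitrage price.

(0,0): Delta=-1.4040 Bond=61.1085
(1,0): Delta=1.7700 Bond=-18.0572
(1,1): Delta=-1.7905 Bond=91.6141
(2,0): Delta=2.6340 Bond=-44.7939
(2,1): Delta=1.6648 Bond=-18.2250
(2,2): Delta=-2.2111 Bond=135.7872
V0=14.7761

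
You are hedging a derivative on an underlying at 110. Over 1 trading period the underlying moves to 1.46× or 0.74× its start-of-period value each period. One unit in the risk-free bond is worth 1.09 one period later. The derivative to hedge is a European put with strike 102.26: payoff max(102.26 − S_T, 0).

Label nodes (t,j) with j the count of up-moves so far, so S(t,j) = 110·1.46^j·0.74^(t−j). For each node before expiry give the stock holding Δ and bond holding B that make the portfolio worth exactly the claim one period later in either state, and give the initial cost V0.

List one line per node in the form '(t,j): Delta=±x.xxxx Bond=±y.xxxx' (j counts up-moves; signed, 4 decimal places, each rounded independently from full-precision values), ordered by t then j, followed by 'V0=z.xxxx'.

Risk-neutral probability p* = (R−d)/(u−d) = (1.09−0.74)/(1.46−0.74) = 0.4861.
Terminal payoffs: V(1,0)=20.8600, V(1,1)=0.0000
(0,0): S=110.0000. Δ = (V_up−V_dn)/(S_up−S_dn) = (0.0000−20.8600)/(160.6000−81.4000) = -0.2634. V = [p*·0.0000 + (1−p*)·20.8600]/1.09 = 9.8346. B = V − Δ·S = 38.8068.
Check: Δ(0,0)·S0 + B(0,0) = 9.8346 = V0.

(0,0): Delta=-0.2634 Bond=38.8068
V0=9.8346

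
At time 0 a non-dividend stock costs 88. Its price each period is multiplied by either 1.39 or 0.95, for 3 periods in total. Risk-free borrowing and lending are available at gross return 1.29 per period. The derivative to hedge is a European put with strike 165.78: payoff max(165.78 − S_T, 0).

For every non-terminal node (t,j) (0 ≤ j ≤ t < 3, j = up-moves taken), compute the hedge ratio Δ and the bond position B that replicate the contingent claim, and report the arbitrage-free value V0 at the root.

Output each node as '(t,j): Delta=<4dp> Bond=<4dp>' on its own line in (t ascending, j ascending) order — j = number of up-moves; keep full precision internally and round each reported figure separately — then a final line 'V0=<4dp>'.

(0,0): Delta=-0.3462 Bond=34.8539
(1,0): Delta=-1.0000 Bond=99.6214
(1,1): Delta=-0.2147 Bond=28.8851
(2,0): Delta=-1.0000 Bond=128.5116
(2,1): Delta=-1.0000 Bond=128.5116
(2,2): Delta=-0.0569 Bond=10.4236
V0=4.3906

No-arbitrage ⇒ martingale measure with p* = (R−d)/(u−d) = 0.7727.
At expiry t=3: V(3,0)=90.3310, V(3,1)=55.3862, V(3,2)=4.2564, V(3,3)=0.0000
Node (2,0) S=79.4200: V=(p*·55.3862+(1−p*)·90.3310)/1.29=49.0916; Δ=(55.3862−90.3310)/(110.3938−75.4490)=-1.0000; B=V−Δ·S=128.5116
Node (2,1) S=116.2040: V=(p*·4.2564+(1−p*)·55.3862)/1.29=12.3076; Δ=(4.2564−55.3862)/(161.5236−110.3938)=-1.0000; B=V−Δ·S=128.5116
Node (2,2) S=170.0248: V=(p*·0.0000+(1−p*)·4.2564)/1.29=0.7499; Δ=(0.0000−4.2564)/(236.3345−161.5236)=-0.0569; B=V−Δ·S=10.4236
Node (1,0) S=83.6000: V=(p*·12.3076+(1−p*)·49.0916)/1.29=16.0214; Δ=(12.3076−49.0916)/(116.2040−79.4200)=-1.0000; B=V−Δ·S=99.6214
Node (1,1) S=122.3200: V=(p*·0.7499+(1−p*)·12.3076)/1.29=2.6176; Δ=(0.7499−12.3076)/(170.0248−116.2040)=-0.2147; B=V−Δ·S=28.8851
Node (0,0) S=88.0000: V=(p*·2.6176+(1−p*)·16.0214)/1.29=4.3906; Δ=(2.6176−16.0214)/(122.3200−83.6000)=-0.3462; B=V−Δ·S=34.8539
Each (Δ,B) replicates both successor values, so the strategy is self-financing and V0 is arbitrage-free.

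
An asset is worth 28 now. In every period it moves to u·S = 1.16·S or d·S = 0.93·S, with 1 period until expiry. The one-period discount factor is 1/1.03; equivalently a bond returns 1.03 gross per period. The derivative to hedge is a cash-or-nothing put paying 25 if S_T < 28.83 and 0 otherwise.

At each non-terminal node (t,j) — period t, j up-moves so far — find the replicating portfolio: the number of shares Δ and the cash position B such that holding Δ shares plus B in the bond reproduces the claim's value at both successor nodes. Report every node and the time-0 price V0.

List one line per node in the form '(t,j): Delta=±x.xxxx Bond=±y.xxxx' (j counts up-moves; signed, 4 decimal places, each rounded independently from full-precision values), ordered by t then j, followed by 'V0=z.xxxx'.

(0,0): Delta=-3.8820 Bond=122.4145
V0=13.7189

Risk-neutral probability p* = (R−d)/(u−d) = (1.03−0.93)/(1.16−0.93) = 0.4348.
Terminal payoffs: V(1,0)=25.0000, V(1,1)=0.0000
(0,0): S=28.0000. Δ = (V_up−V_dn)/(S_up−S_dn) = (0.0000−25.0000)/(32.4800−26.0400) = -3.8820. V = [p*·0.0000 + (1−p*)·25.0000]/1.03 = 13.7189. B = V − Δ·S = 122.4145.
Check: Δ(0,0)·S0 + B(0,0) = 13.7189 = V0.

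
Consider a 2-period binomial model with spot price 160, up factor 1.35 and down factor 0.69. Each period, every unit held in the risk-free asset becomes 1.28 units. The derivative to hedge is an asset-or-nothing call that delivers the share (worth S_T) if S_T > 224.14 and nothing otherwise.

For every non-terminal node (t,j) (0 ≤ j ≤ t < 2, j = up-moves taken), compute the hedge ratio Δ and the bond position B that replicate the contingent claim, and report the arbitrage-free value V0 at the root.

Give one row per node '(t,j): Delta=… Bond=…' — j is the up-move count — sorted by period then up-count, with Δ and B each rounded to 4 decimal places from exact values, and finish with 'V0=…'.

(0,0): Delta=1.9285 Bond=-166.3339
(1,0): Delta=0.0000 Bond=0.0000
(1,1): Delta=2.0455 Bond=-238.1676
V0=142.2276

Under the risk-neutral measure, an up-move has probability p* = (R−d)/(u−d) = 0.8939 and values discount at R = 1.28.
At expiry t=2: V(2,0)=0.0000, V(2,1)=0.0000, V(2,2)=291.6000
(1,0): S=110.4000. Δ = (V_up−V_dn)/(S_up−S_dn) = (0.0000−0.0000)/(149.0400−76.1760) = 0.0000. V = [p*·0.0000 + (1−p*)·0.0000]/1.28 = 0.0000. B = V − Δ·S = 0.0000.
(1,1): S=216.0000. Δ = (V_up−V_dn)/(S_up−S_dn) = (291.6000−0.0000)/(291.6000−149.0400) = 2.0455. V = [p*·291.6000 + (1−p*)·0.0000]/1.28 = 203.6506. B = V − Δ·S = -238.1676.
(0,0): S=160.0000. Δ = (V_up−V_dn)/(S_up−S_dn) = (203.6506−0.0000)/(216.0000−110.4000) = 1.9285. V = [p*·203.6506 + (1−p*)·0.0000]/1.28 = 142.2276. B = V − Δ·S = -166.3339.
Each (Δ,B) replicates both successor values, so the strategy is self-financing and V0 is arbitrage-free.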